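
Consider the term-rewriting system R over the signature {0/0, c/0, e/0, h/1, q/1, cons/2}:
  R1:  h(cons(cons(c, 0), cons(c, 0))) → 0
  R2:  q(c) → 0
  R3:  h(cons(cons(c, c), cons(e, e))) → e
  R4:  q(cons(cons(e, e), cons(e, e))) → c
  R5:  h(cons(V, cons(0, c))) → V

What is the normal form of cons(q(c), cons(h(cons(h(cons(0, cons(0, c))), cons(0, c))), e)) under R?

cons(0, cons(0, e))

1. cons(q(c), cons(h(cons(h(cons(0, cons(0, c))), cons(0, c))), e))  →  cons(0, cons(h(cons(h(cons(0, cons(0, c))), cons(0, c))), e))   [R2 at 1]
2. cons(0, cons(h(cons(h(cons(0, cons(0, c))), cons(0, c))), e))  →  cons(0, cons(h(cons(0, cons(0, c))), e))   [R5 at 2.1]
3. cons(0, cons(h(cons(0, cons(0, c))), e))  →  cons(0, cons(0, e))   [R5 at 2.1]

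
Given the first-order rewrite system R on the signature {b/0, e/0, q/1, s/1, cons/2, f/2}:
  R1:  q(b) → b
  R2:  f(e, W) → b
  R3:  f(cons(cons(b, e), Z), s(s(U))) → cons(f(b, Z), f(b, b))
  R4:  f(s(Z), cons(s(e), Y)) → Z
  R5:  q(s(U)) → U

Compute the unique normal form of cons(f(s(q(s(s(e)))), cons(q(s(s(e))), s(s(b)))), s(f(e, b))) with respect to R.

cons(s(e), s(b))

1. cons(f(s(q(s(s(e)))), cons(q(s(s(e))), s(s(b)))), s(f(e, b)))  →  cons(f(s(s(e)), cons(q(s(s(e))), s(s(b)))), s(f(e, b)))   [R5 at 1.1.1]
2. cons(f(s(s(e)), cons(q(s(s(e))), s(s(b)))), s(f(e, b)))  →  cons(f(s(s(e)), cons(s(e), s(s(b)))), s(f(e, b)))   [R5 at 1.2.1]
3. cons(f(s(s(e)), cons(s(e), s(s(b)))), s(f(e, b)))  →  cons(s(e), s(f(e, b)))   [R4 at 1]
4. cons(s(e), s(f(e, b)))  →  cons(s(e), s(b))   [R2 at 2.1]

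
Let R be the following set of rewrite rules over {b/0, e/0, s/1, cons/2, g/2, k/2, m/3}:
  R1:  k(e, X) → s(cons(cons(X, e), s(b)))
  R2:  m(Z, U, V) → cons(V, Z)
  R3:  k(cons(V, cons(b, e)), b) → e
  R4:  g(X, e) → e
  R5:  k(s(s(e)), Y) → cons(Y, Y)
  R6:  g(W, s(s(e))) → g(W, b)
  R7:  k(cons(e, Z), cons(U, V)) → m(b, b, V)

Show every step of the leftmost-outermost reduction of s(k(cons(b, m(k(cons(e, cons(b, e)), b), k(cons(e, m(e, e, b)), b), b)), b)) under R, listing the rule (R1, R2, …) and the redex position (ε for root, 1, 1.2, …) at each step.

s(e)

1. s(k(cons(b, m(k(cons(e, cons(b, e)), b), k(cons(e, m(e, e, b)), b), b)), b))  →  s(k(cons(b, cons(b, k(cons(e, cons(b, e)), b))), b))   [R2 at 1.1.2]
2. s(k(cons(b, cons(b, k(cons(e, cons(b, e)), b))), b))  →  s(k(cons(b, cons(b, e)), b))   [R3 at 1.1.2.2]
3. s(k(cons(b, cons(b, e)), b))  →  s(e)   [R3 at 1]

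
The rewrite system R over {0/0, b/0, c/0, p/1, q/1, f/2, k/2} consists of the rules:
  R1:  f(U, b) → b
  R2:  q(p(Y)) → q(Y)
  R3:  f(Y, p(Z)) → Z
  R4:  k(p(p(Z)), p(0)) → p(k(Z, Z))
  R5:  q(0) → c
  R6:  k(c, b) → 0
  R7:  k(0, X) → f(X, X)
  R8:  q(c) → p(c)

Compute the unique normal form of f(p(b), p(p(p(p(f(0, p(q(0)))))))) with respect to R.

p(p(p(c)))

1. f(p(b), p(p(p(p(f(0, p(q(0))))))))  →  p(p(p(f(0, p(q(0))))))   [R3 at ε]
2. p(p(p(f(0, p(q(0))))))  →  p(p(p(q(0))))   [R3 at 1.1.1]
3. p(p(p(q(0))))  →  p(p(p(c)))   [R5 at 1.1.1]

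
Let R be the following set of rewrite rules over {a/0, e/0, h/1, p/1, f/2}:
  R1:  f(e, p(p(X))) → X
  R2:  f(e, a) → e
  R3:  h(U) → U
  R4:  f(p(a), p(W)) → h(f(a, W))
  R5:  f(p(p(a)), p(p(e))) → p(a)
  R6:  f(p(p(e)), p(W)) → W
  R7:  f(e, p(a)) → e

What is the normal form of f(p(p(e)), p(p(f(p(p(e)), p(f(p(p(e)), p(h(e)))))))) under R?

p(e)

1. f(p(p(e)), p(p(f(p(p(e)), p(f(p(p(e)), p(h(e))))))))  →  p(f(p(p(e)), p(f(p(p(e)), p(h(e))))))   [R6 at ε]
2. p(f(p(p(e)), p(f(p(p(e)), p(h(e))))))  →  p(f(p(p(e)), p(h(e))))   [R6 at 1]
3. p(f(p(p(e)), p(h(e))))  →  p(h(e))   [R6 at 1]
4. p(h(e))  →  p(e)   [R3 at 1]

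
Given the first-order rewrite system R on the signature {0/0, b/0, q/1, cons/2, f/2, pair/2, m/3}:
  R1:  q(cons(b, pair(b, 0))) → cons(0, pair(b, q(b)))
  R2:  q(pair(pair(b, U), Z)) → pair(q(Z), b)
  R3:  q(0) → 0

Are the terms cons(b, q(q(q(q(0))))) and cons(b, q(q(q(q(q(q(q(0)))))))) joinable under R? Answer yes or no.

Reduce t₁ = cons(b, q(q(q(q(0))))):
1. cons(b, q(q(q(q(0)))))  →  cons(b, q(q(q(0))))   [R3 at 2.1.1.1]
2. cons(b, q(q(q(0))))  →  cons(b, q(q(0)))   [R3 at 2.1.1]
3. cons(b, q(q(0)))  →  cons(b, q(0))   [R3 at 2.1]
4. cons(b, q(0))  →  cons(b, 0)   [R3 at 2]

Reduce t₂ = cons(b, q(q(q(q(q(q(q(0)))))))):
1. cons(b, q(q(q(q(q(q(q(0))))))))  →  cons(b, q(q(q(q(q(q(0)))))))   [R3 at 2.1.1.1.1.1.1]
2. cons(b, q(q(q(q(q(q(0)))))))  →  cons(b, q(q(q(q(q(0))))))   [R3 at 2.1.1.1.1.1]
3. cons(b, q(q(q(q(q(0))))))  →  cons(b, q(q(q(q(0)))))   [R3 at 2.1.1.1.1]
4. cons(b, q(q(q(q(0)))))  →  cons(b, q(q(q(0))))   [R3 at 2.1.1.1]
5. cons(b, q(q(q(0))))  →  cons(b, q(q(0)))   [R3 at 2.1.1]
6. cons(b, q(q(0)))  →  cons(b, q(0))   [R3 at 2.1]
7. cons(b, q(0))  →  cons(b, 0)   [R3 at 2]

yes — NF(t₁) = cons(b, 0), NF(t₂) = cons(b, 0)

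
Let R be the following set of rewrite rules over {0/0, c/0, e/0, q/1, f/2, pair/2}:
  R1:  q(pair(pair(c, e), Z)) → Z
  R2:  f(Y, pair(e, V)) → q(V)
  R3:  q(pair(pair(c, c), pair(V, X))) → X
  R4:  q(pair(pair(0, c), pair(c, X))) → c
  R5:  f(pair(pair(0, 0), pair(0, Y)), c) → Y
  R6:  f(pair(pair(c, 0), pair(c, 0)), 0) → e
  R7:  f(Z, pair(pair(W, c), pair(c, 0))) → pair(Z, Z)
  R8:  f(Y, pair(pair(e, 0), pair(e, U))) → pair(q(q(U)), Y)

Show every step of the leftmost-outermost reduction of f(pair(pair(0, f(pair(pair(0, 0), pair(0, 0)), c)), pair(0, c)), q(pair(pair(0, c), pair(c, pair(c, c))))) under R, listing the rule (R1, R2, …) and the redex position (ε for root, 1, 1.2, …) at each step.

c

1. f(pair(pair(0, f(pair(pair(0, 0), pair(0, 0)), c)), pair(0, c)), q(pair(pair(0, c), pair(c, pair(c, c)))))  →  f(pair(pair(0, 0), pair(0, c)), q(pair(pair(0, c), pair(c, pair(c, c)))))   [R5 at 1.1.2]
2. f(pair(pair(0, 0), pair(0, c)), q(pair(pair(0, c), pair(c, pair(c, c)))))  →  f(pair(pair(0, 0), pair(0, c)), c)   [R4 at 2]
3. f(pair(pair(0, 0), pair(0, c)), c)  →  c   [R5 at ε]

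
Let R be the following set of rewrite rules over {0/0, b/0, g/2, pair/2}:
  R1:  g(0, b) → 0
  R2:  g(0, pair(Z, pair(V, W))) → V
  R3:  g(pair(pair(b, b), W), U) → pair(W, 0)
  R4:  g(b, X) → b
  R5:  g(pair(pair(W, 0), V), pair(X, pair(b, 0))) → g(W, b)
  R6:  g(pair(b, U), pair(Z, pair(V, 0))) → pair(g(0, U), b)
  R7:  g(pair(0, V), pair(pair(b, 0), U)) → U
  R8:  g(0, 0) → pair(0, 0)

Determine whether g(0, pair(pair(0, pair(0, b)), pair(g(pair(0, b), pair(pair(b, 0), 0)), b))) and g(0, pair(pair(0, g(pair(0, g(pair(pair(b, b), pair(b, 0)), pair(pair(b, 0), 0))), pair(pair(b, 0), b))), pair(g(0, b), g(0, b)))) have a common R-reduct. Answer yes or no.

yes — NF(t₁) = 0, NF(t₂) = 0

Reduce t₁ = g(0, pair(pair(0, pair(0, b)), pair(g(pair(0, b), pair(pair(b, 0), 0)), b))):
1. g(0, pair(pair(0, pair(0, b)), pair(g(pair(0, b), pair(pair(b, 0), 0)), b)))  →  g(pair(0, b), pair(pair(b, 0), 0))   [R2 at ε]
2. g(pair(0, b), pair(pair(b, 0), 0))  →  0   [R7 at ε]

Reduce t₂ = g(0, pair(pair(0, g(pair(0, g(pair(pair(b, b), pair(b, 0)), pair(pair(b, 0), 0))), pair(pair(b, 0), b))), pair(g(0, b), g(0, b)))):
1. g(0, pair(pair(0, g(pair(0, g(pair(pair(b, b), pair(b, 0)), pair(pair(b, 0), 0))), pair(pair(b, 0), b))), pair(g(0, b), g(0, b))))  →  g(0, b)   [R2 at ε]
2. g(0, b)  →  0   [R1 at ε]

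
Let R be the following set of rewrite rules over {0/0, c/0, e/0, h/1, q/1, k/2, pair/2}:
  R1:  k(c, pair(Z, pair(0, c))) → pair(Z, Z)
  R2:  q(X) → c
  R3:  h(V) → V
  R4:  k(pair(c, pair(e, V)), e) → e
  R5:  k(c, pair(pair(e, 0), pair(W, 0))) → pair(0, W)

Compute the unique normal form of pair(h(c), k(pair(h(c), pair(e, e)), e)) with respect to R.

pair(c, e)

1. pair(h(c), k(pair(h(c), pair(e, e)), e))  →  pair(c, k(pair(h(c), pair(e, e)), e))   [R3 at 1]
2. pair(c, k(pair(h(c), pair(e, e)), e))  →  pair(c, k(pair(c, pair(e, e)), e))   [R3 at 2.1.1]
3. pair(c, k(pair(c, pair(e, e)), e))  →  pair(c, e)   [R4 at 2]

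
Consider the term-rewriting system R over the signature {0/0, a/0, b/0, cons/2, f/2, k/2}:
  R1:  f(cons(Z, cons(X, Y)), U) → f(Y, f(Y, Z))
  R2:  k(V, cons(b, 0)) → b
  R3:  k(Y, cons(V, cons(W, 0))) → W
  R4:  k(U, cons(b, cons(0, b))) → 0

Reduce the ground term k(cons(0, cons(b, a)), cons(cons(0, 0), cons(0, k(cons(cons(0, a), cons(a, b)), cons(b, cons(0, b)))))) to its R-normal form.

1. k(cons(0, cons(b, a)), cons(cons(0, 0), cons(0, k(cons(cons(0, a), cons(a, b)), cons(b, cons(0, b))))))  →  k(cons(0, cons(b, a)), cons(cons(0, 0), cons(0, 0)))   [R4 at 2.2.2]
2. k(cons(0, cons(b, a)), cons(cons(0, 0), cons(0, 0)))  →  0   [R3 at ε]

0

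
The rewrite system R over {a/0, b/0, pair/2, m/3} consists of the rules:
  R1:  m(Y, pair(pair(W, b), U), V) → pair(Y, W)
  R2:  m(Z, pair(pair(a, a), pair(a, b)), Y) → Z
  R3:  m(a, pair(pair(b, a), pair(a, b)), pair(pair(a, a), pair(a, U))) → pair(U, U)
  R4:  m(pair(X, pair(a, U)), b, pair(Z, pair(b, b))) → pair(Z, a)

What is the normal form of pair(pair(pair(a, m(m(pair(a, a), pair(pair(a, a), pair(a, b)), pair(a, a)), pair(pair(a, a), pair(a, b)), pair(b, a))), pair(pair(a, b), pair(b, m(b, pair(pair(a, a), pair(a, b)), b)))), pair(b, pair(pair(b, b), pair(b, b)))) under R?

pair(pair(pair(a, pair(a, a)), pair(pair(a, b), pair(b, b))), pair(b, pair(pair(b, b), pair(b, b))))

1. pair(pair(pair(a, m(m(pair(a, a), pair(pair(a, a), pair(a, b)), pair(a, a)), pair(pair(a, a), pair(a, b)), pair(b, a))), pair(pair(a, b), pair(b, m(b, pair(pair(a, a), pair(a, b)), b)))), pair(b, pair(pair(b, b), pair(b, b))))  →  pair(pair(pair(a, m(pair(a, a), pair(pair(a, a), pair(a, b)), pair(a, a))), pair(pair(a, b), pair(b, m(b, pair(pair(a, a), pair(a, b)), b)))), pair(b, pair(pair(b, b), pair(b, b))))   [R2 at 1.1.2]
2. pair(pair(pair(a, m(pair(a, a), pair(pair(a, a), pair(a, b)), pair(a, a))), pair(pair(a, b), pair(b, m(b, pair(pair(a, a), pair(a, b)), b)))), pair(b, pair(pair(b, b), pair(b, b))))  →  pair(pair(pair(a, pair(a, a)), pair(pair(a, b), pair(b, m(b, pair(pair(a, a), pair(a, b)), b)))), pair(b, pair(pair(b, b), pair(b, b))))   [R2 at 1.1.2]
3. pair(pair(pair(a, pair(a, a)), pair(pair(a, b), pair(b, m(b, pair(pair(a, a), pair(a, b)), b)))), pair(b, pair(pair(b, b), pair(b, b))))  →  pair(pair(pair(a, pair(a, a)), pair(pair(a, b), pair(b, b))), pair(b, pair(pair(b, b), pair(b, b))))   [R2 at 1.2.2.2]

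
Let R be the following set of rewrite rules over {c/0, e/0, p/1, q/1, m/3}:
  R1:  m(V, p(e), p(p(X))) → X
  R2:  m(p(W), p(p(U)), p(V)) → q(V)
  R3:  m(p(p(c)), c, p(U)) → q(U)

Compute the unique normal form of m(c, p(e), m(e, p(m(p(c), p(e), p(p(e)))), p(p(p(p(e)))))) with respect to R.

1. m(c, p(e), m(e, p(m(p(c), p(e), p(p(e)))), p(p(p(p(e))))))  →  m(c, p(e), m(e, p(e), p(p(p(p(e))))))   [R1 at 3.2.1]
2. m(c, p(e), m(e, p(e), p(p(p(p(e))))))  →  m(c, p(e), p(p(e)))   [R1 at 3]
3. m(c, p(e), p(p(e)))  →  e   [R1 at ε]

e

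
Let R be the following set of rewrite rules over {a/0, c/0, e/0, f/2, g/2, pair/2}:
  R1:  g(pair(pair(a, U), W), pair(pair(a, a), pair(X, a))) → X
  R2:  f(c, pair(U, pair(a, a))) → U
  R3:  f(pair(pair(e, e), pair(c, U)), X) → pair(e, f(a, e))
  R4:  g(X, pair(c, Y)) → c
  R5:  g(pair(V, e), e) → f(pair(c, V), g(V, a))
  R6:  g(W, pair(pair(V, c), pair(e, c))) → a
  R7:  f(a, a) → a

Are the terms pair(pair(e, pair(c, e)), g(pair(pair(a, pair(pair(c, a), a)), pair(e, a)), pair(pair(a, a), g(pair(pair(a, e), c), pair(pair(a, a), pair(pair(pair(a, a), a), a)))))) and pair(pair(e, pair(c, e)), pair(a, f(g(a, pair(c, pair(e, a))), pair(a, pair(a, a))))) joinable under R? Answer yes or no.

Reduce t₁ = pair(pair(e, pair(c, e)), g(pair(pair(a, pair(pair(c, a), a)), pair(e, a)), pair(pair(a, a), g(pair(pair(a, e), c), pair(pair(a, a), pair(pair(pair(a, a), a), a)))))):
1. pair(pair(e, pair(c, e)), g(pair(pair(a, pair(pair(c, a), a)), pair(e, a)), pair(pair(a, a), g(pair(pair(a, e), c), pair(pair(a, a), pair(pair(pair(a, a), a), a))))))  →  pair(pair(e, pair(c, e)), g(pair(pair(a, pair(pair(c, a), a)), pair(e, a)), pair(pair(a, a), pair(pair(a, a), a))))   [R1 at 2.2.2]
2. pair(pair(e, pair(c, e)), g(pair(pair(a, pair(pair(c, a), a)), pair(e, a)), pair(pair(a, a), pair(pair(a, a), a))))  →  pair(pair(e, pair(c, e)), pair(a, a))   [R1 at 2]

Reduce t₂ = pair(pair(e, pair(c, e)), pair(a, f(g(a, pair(c, pair(e, a))), pair(a, pair(a, a))))):
1. pair(pair(e, pair(c, e)), pair(a, f(g(a, pair(c, pair(e, a))), pair(a, pair(a, a)))))  →  pair(pair(e, pair(c, e)), pair(a, f(c, pair(a, pair(a, a)))))   [R4 at 2.2.1]
2. pair(pair(e, pair(c, e)), pair(a, f(c, pair(a, pair(a, a)))))  →  pair(pair(e, pair(c, e)), pair(a, a))   [R2 at 2.2]

yes — NF(t₁) = pair(pair(e, pair(c, e)), pair(a, a)), NF(t₂) = pair(pair(e, pair(c, e)), pair(a, a))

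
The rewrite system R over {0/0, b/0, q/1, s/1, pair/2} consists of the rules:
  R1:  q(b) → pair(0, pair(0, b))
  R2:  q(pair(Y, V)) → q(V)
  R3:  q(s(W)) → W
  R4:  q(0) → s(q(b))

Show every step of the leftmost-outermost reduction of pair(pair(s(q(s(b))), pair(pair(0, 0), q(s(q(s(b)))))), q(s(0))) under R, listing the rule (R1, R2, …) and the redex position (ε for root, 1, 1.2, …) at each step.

pair(pair(s(b), pair(pair(0, 0), b)), 0)

1. pair(pair(s(q(s(b))), pair(pair(0, 0), q(s(q(s(b)))))), q(s(0)))  →  pair(pair(s(b), pair(pair(0, 0), q(s(q(s(b)))))), q(s(0)))   [R3 at 1.1.1]
2. pair(pair(s(b), pair(pair(0, 0), q(s(q(s(b)))))), q(s(0)))  →  pair(pair(s(b), pair(pair(0, 0), q(s(b)))), q(s(0)))   [R3 at 1.2.2]
3. pair(pair(s(b), pair(pair(0, 0), q(s(b)))), q(s(0)))  →  pair(pair(s(b), pair(pair(0, 0), b)), q(s(0)))   [R3 at 1.2.2]
4. pair(pair(s(b), pair(pair(0, 0), b)), q(s(0)))  →  pair(pair(s(b), pair(pair(0, 0), b)), 0)   [R3 at 2]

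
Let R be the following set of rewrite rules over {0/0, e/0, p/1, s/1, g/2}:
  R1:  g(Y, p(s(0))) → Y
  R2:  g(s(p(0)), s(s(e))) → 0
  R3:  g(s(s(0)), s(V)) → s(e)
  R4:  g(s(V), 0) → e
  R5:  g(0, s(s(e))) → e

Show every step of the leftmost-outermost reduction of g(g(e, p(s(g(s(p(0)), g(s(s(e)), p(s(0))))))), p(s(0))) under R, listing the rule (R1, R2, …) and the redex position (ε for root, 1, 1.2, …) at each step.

1. g(g(e, p(s(g(s(p(0)), g(s(s(e)), p(s(0))))))), p(s(0)))  →  g(e, p(s(g(s(p(0)), g(s(s(e)), p(s(0)))))))   [R1 at ε]
2. g(e, p(s(g(s(p(0)), g(s(s(e)), p(s(0)))))))  →  g(e, p(s(g(s(p(0)), s(s(e))))))   [R1 at 2.1.1.2]
3. g(e, p(s(g(s(p(0)), s(s(e))))))  →  g(e, p(s(0)))   [R2 at 2.1.1]
4. g(e, p(s(0)))  →  e   [R1 at ε]

e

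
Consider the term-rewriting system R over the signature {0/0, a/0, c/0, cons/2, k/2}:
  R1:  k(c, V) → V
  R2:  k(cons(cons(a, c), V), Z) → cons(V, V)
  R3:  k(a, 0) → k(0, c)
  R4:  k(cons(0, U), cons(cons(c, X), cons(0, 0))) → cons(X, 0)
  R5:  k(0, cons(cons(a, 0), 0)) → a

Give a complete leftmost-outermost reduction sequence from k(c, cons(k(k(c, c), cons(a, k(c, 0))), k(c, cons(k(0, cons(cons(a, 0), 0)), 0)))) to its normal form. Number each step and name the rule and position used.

cons(cons(a, 0), cons(a, 0))

1. k(c, cons(k(k(c, c), cons(a, k(c, 0))), k(c, cons(k(0, cons(cons(a, 0), 0)), 0))))  →  cons(k(k(c, c), cons(a, k(c, 0))), k(c, cons(k(0, cons(cons(a, 0), 0)), 0)))   [R1 at ε]
2. cons(k(k(c, c), cons(a, k(c, 0))), k(c, cons(k(0, cons(cons(a, 0), 0)), 0)))  →  cons(k(c, cons(a, k(c, 0))), k(c, cons(k(0, cons(cons(a, 0), 0)), 0)))   [R1 at 1.1]
3. cons(k(c, cons(a, k(c, 0))), k(c, cons(k(0, cons(cons(a, 0), 0)), 0)))  →  cons(cons(a, k(c, 0)), k(c, cons(k(0, cons(cons(a, 0), 0)), 0)))   [R1 at 1]
4. cons(cons(a, k(c, 0)), k(c, cons(k(0, cons(cons(a, 0), 0)), 0)))  →  cons(cons(a, 0), k(c, cons(k(0, cons(cons(a, 0), 0)), 0)))   [R1 at 1.2]
5. cons(cons(a, 0), k(c, cons(k(0, cons(cons(a, 0), 0)), 0)))  →  cons(cons(a, 0), cons(k(0, cons(cons(a, 0), 0)), 0))   [R1 at 2]
6. cons(cons(a, 0), cons(k(0, cons(cons(a, 0), 0)), 0))  →  cons(cons(a, 0), cons(a, 0))   [R5 at 2.1]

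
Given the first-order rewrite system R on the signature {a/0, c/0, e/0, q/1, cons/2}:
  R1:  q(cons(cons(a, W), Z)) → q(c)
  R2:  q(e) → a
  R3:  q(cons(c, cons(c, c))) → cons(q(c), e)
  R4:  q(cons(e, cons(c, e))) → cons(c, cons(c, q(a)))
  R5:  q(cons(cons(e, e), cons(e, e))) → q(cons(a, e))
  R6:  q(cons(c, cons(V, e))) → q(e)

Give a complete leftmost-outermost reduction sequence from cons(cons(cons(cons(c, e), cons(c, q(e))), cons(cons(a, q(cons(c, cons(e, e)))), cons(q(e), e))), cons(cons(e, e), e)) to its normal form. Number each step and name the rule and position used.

1. cons(cons(cons(cons(c, e), cons(c, q(e))), cons(cons(a, q(cons(c, cons(e, e)))), cons(q(e), e))), cons(cons(e, e), e))  →  cons(cons(cons(cons(c, e), cons(c, a)), cons(cons(a, q(cons(c, cons(e, e)))), cons(q(e), e))), cons(cons(e, e), e))   [R2 at 1.1.2.2]
2. cons(cons(cons(cons(c, e), cons(c, a)), cons(cons(a, q(cons(c, cons(e, e)))), cons(q(e), e))), cons(cons(e, e), e))  →  cons(cons(cons(cons(c, e), cons(c, a)), cons(cons(a, q(e)), cons(q(e), e))), cons(cons(e, e), e))   [R6 at 1.2.1.2]
3. cons(cons(cons(cons(c, e), cons(c, a)), cons(cons(a, q(e)), cons(q(e), e))), cons(cons(e, e), e))  →  cons(cons(cons(cons(c, e), cons(c, a)), cons(cons(a, a), cons(q(e), e))), cons(cons(e, e), e))   [R2 at 1.2.1.2]
4. cons(cons(cons(cons(c, e), cons(c, a)), cons(cons(a, a), cons(q(e), e))), cons(cons(e, e), e))  →  cons(cons(cons(cons(c, e), cons(c, a)), cons(cons(a, a), cons(a, e))), cons(cons(e, e), e))   [R2 at 1.2.2.1]

cons(cons(cons(cons(c, e), cons(c, a)), cons(cons(a, a), cons(a, e))), cons(cons(e, e), e))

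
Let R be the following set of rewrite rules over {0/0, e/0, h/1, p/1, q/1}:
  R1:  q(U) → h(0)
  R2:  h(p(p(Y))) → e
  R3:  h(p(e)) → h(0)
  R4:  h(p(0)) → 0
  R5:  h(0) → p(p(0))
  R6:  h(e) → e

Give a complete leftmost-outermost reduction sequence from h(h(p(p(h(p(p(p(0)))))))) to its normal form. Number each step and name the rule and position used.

e

1. h(h(p(p(h(p(p(p(0))))))))  →  h(e)   [R2 at 1]
2. h(e)  →  e   [R6 at ε]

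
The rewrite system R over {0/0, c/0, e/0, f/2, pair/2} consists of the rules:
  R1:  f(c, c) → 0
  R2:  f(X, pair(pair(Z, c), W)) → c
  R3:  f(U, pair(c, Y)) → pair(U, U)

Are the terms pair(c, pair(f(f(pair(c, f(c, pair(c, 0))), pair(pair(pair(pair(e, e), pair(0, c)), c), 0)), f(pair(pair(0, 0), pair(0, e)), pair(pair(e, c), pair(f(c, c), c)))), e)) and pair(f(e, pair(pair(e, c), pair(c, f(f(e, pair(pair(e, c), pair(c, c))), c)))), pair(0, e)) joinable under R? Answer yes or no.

yes — NF(t₁) = pair(c, pair(0, e)), NF(t₂) = pair(c, pair(0, e))

Reduce t₁ = pair(c, pair(f(f(pair(c, f(c, pair(c, 0))), pair(pair(pair(pair(e, e), pair(0, c)), c), 0)), f(pair(pair(0, 0), pair(0, e)), pair(pair(e, c), pair(f(c, c), c)))), e)):
1. pair(c, pair(f(f(pair(c, f(c, pair(c, 0))), pair(pair(pair(pair(e, e), pair(0, c)), c), 0)), f(pair(pair(0, 0), pair(0, e)), pair(pair(e, c), pair(f(c, c), c)))), e))  →  pair(c, pair(f(c, f(pair(pair(0, 0), pair(0, e)), pair(pair(e, c), pair(f(c, c), c)))), e))   [R2 at 2.1.1]
2. pair(c, pair(f(c, f(pair(pair(0, 0), pair(0, e)), pair(pair(e, c), pair(f(c, c), c)))), e))  →  pair(c, pair(f(c, c), e))   [R2 at 2.1.2]
3. pair(c, pair(f(c, c), e))  →  pair(c, pair(0, e))   [R1 at 2.1]

Reduce t₂ = pair(f(e, pair(pair(e, c), pair(c, f(f(e, pair(pair(e, c), pair(c, c))), c)))), pair(0, e)):
1. pair(f(e, pair(pair(e, c), pair(c, f(f(e, pair(pair(e, c), pair(c, c))), c)))), pair(0, e))  →  pair(c, pair(0, e))   [R2 at 1]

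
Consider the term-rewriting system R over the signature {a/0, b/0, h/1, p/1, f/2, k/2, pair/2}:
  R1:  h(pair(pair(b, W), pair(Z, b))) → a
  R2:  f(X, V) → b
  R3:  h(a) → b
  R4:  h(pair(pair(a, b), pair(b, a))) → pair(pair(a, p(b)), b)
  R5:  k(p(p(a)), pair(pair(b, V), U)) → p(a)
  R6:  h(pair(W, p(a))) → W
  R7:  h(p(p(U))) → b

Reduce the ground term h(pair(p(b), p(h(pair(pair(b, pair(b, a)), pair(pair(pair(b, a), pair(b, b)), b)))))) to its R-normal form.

p(b)

1. h(pair(p(b), p(h(pair(pair(b, pair(b, a)), pair(pair(pair(b, a), pair(b, b)), b))))))  →  h(pair(p(b), p(a)))   [R1 at 1.2.1]
2. h(pair(p(b), p(a)))  →  p(b)   [R6 at ε]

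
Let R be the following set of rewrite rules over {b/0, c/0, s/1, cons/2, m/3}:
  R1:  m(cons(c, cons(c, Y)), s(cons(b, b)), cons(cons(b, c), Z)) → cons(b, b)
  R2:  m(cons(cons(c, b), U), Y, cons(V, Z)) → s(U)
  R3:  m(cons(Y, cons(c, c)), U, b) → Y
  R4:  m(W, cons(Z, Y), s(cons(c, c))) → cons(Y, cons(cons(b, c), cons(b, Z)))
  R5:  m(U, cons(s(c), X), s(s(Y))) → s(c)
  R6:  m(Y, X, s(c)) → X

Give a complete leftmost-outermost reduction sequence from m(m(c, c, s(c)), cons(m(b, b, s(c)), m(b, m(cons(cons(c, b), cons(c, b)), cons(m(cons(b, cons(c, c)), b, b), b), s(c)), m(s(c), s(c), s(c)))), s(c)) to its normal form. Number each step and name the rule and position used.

cons(b, cons(b, b))

1. m(m(c, c, s(c)), cons(m(b, b, s(c)), m(b, m(cons(cons(c, b), cons(c, b)), cons(m(cons(b, cons(c, c)), b, b), b), s(c)), m(s(c), s(c), s(c)))), s(c))  →  cons(m(b, b, s(c)), m(b, m(cons(cons(c, b), cons(c, b)), cons(m(cons(b, cons(c, c)), b, b), b), s(c)), m(s(c), s(c), s(c))))   [R6 at ε]
2. cons(m(b, b, s(c)), m(b, m(cons(cons(c, b), cons(c, b)), cons(m(cons(b, cons(c, c)), b, b), b), s(c)), m(s(c), s(c), s(c))))  →  cons(b, m(b, m(cons(cons(c, b), cons(c, b)), cons(m(cons(b, cons(c, c)), b, b), b), s(c)), m(s(c), s(c), s(c))))   [R6 at 1]
3. cons(b, m(b, m(cons(cons(c, b), cons(c, b)), cons(m(cons(b, cons(c, c)), b, b), b), s(c)), m(s(c), s(c), s(c))))  →  cons(b, m(b, cons(m(cons(b, cons(c, c)), b, b), b), m(s(c), s(c), s(c))))   [R6 at 2.2]
4. cons(b, m(b, cons(m(cons(b, cons(c, c)), b, b), b), m(s(c), s(c), s(c))))  →  cons(b, m(b, cons(b, b), m(s(c), s(c), s(c))))   [R3 at 2.2.1]
5. cons(b, m(b, cons(b, b), m(s(c), s(c), s(c))))  →  cons(b, m(b, cons(b, b), s(c)))   [R6 at 2.3]
6. cons(b, m(b, cons(b, b), s(c)))  →  cons(b, cons(b, b))   [R6 at 2]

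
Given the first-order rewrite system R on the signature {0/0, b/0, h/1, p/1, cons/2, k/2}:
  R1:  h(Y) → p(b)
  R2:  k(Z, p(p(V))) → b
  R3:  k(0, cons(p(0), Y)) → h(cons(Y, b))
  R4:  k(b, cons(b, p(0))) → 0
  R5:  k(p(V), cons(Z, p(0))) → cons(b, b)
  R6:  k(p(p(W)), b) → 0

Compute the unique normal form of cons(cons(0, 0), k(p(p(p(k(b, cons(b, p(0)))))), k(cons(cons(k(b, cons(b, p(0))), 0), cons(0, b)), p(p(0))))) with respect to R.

1. cons(cons(0, 0), k(p(p(p(k(b, cons(b, p(0)))))), k(cons(cons(k(b, cons(b, p(0))), 0), cons(0, b)), p(p(0)))))  →  cons(cons(0, 0), k(p(p(p(0))), k(cons(cons(k(b, cons(b, p(0))), 0), cons(0, b)), p(p(0)))))   [R4 at 2.1.1.1.1]
2. cons(cons(0, 0), k(p(p(p(0))), k(cons(cons(k(b, cons(b, p(0))), 0), cons(0, b)), p(p(0)))))  →  cons(cons(0, 0), k(p(p(p(0))), b))   [R2 at 2.2]
3. cons(cons(0, 0), k(p(p(p(0))), b))  →  cons(cons(0, 0), 0)   [R6 at 2]

cons(cons(0, 0), 0)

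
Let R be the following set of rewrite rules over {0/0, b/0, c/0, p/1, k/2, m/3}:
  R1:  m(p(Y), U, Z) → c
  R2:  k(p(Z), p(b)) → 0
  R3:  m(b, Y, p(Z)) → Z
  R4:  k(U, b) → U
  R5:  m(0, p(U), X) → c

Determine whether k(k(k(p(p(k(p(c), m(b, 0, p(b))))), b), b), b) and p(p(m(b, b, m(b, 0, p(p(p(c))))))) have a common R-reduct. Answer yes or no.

yes — NF(t₁) = p(p(p(c))), NF(t₂) = p(p(p(c)))

Reduce t₁ = k(k(k(p(p(k(p(c), m(b, 0, p(b))))), b), b), b):
1. k(k(k(p(p(k(p(c), m(b, 0, p(b))))), b), b), b)  →  k(k(p(p(k(p(c), m(b, 0, p(b))))), b), b)   [R4 at ε]
2. k(k(p(p(k(p(c), m(b, 0, p(b))))), b), b)  →  k(p(p(k(p(c), m(b, 0, p(b))))), b)   [R4 at ε]
3. k(p(p(k(p(c), m(b, 0, p(b))))), b)  →  p(p(k(p(c), m(b, 0, p(b)))))   [R4 at ε]
4. p(p(k(p(c), m(b, 0, p(b)))))  →  p(p(k(p(c), b)))   [R3 at 1.1.2]
5. p(p(k(p(c), b)))  →  p(p(p(c)))   [R4 at 1.1]

Reduce t₂ = p(p(m(b, b, m(b, 0, p(p(p(c))))))):
1. p(p(m(b, b, m(b, 0, p(p(p(c)))))))  →  p(p(m(b, b, p(p(c)))))   [R3 at 1.1.3]
2. p(p(m(b, b, p(p(c)))))  →  p(p(p(c)))   [R3 at 1.1]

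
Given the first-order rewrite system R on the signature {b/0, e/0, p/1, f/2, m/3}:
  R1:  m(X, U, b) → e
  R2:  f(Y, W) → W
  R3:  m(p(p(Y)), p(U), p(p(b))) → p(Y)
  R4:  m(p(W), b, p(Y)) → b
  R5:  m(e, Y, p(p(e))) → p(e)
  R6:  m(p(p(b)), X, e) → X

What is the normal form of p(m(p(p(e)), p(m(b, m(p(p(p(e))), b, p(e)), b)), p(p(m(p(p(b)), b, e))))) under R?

p(p(e))

1. p(m(p(p(e)), p(m(b, m(p(p(p(e))), b, p(e)), b)), p(p(m(p(p(b)), b, e)))))  →  p(m(p(p(e)), p(e), p(p(m(p(p(b)), b, e)))))   [R1 at 1.2.1]
2. p(m(p(p(e)), p(e), p(p(m(p(p(b)), b, e)))))  →  p(m(p(p(e)), p(e), p(p(b))))   [R6 at 1.3.1.1]
3. p(m(p(p(e)), p(e), p(p(b))))  →  p(p(e))   [R3 at 1]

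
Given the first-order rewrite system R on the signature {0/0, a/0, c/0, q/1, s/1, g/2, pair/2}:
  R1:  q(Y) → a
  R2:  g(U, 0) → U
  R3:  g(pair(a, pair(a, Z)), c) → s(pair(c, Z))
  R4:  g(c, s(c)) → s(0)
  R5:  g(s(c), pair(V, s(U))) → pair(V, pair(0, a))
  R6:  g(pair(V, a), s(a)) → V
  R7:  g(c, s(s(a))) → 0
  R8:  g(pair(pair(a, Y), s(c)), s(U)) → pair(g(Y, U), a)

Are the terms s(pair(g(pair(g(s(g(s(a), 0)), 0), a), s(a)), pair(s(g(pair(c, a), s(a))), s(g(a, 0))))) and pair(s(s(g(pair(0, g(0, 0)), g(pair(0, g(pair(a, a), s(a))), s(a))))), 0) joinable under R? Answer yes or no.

no — NF(t₁) = s(pair(s(s(a)), pair(s(c), s(a)))), NF(t₂) = pair(s(s(pair(0, 0))), 0)

Reduce t₁ = s(pair(g(pair(g(s(g(s(a), 0)), 0), a), s(a)), pair(s(g(pair(c, a), s(a))), s(g(a, 0))))):
1. s(pair(g(pair(g(s(g(s(a), 0)), 0), a), s(a)), pair(s(g(pair(c, a), s(a))), s(g(a, 0)))))  →  s(pair(g(s(g(s(a), 0)), 0), pair(s(g(pair(c, a), s(a))), s(g(a, 0)))))   [R6 at 1.1]
2. s(pair(g(s(g(s(a), 0)), 0), pair(s(g(pair(c, a), s(a))), s(g(a, 0)))))  →  s(pair(s(g(s(a), 0)), pair(s(g(pair(c, a), s(a))), s(g(a, 0)))))   [R2 at 1.1]
3. s(pair(s(g(s(a), 0)), pair(s(g(pair(c, a), s(a))), s(g(a, 0)))))  →  s(pair(s(s(a)), pair(s(g(pair(c, a), s(a))), s(g(a, 0)))))   [R2 at 1.1.1]
4. s(pair(s(s(a)), pair(s(g(pair(c, a), s(a))), s(g(a, 0)))))  →  s(pair(s(s(a)), pair(s(c), s(g(a, 0)))))   [R6 at 1.2.1.1]
5. s(pair(s(s(a)), pair(s(c), s(g(a, 0)))))  →  s(pair(s(s(a)), pair(s(c), s(a))))   [R2 at 1.2.2.1]

Reduce t₂ = pair(s(s(g(pair(0, g(0, 0)), g(pair(0, g(pair(a, a), s(a))), s(a))))), 0):
1. pair(s(s(g(pair(0, g(0, 0)), g(pair(0, g(pair(a, a), s(a))), s(a))))), 0)  →  pair(s(s(g(pair(0, 0), g(pair(0, g(pair(a, a), s(a))), s(a))))), 0)   [R2 at 1.1.1.1.2]
2. pair(s(s(g(pair(0, 0), g(pair(0, g(pair(a, a), s(a))), s(a))))), 0)  →  pair(s(s(g(pair(0, 0), g(pair(0, a), s(a))))), 0)   [R6 at 1.1.1.2.1.2]
3. pair(s(s(g(pair(0, 0), g(pair(0, a), s(a))))), 0)  →  pair(s(s(g(pair(0, 0), 0))), 0)   [R6 at 1.1.1.2]
4. pair(s(s(g(pair(0, 0), 0))), 0)  →  pair(s(s(pair(0, 0))), 0)   [R2 at 1.1.1]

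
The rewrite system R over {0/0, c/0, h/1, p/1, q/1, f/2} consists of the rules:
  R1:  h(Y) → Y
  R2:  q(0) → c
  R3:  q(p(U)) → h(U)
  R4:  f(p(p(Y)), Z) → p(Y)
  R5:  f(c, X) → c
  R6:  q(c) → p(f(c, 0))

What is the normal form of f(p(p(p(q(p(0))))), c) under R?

p(p(0))

1. f(p(p(p(q(p(0))))), c)  →  p(p(q(p(0))))   [R4 at ε]
2. p(p(q(p(0))))  →  p(p(h(0)))   [R3 at 1.1]
3. p(p(h(0)))  →  p(p(0))   [R1 at 1.1]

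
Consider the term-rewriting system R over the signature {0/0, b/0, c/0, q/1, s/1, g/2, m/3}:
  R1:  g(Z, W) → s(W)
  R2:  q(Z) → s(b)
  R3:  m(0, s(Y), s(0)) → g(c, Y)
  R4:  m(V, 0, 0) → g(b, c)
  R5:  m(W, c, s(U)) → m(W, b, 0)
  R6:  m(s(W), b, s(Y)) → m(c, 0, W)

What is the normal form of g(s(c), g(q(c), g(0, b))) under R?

s(s(s(b)))

1. g(s(c), g(q(c), g(0, b)))  →  s(g(q(c), g(0, b)))   [R1 at ε]
2. s(g(q(c), g(0, b)))  →  s(s(g(0, b)))   [R1 at 1]
3. s(s(g(0, b)))  →  s(s(s(b)))   [R1 at 1.1]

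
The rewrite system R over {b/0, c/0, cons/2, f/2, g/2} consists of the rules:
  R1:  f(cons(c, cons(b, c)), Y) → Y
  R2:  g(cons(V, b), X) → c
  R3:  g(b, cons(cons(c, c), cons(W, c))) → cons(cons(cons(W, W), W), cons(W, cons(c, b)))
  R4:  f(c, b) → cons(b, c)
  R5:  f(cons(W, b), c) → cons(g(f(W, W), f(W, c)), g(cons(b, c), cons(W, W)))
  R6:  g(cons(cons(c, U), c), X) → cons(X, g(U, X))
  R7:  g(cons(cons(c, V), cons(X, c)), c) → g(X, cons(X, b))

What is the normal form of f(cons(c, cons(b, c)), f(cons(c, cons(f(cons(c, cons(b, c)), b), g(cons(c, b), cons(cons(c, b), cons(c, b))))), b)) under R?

b

1. f(cons(c, cons(b, c)), f(cons(c, cons(f(cons(c, cons(b, c)), b), g(cons(c, b), cons(cons(c, b), cons(c, b))))), b))  →  f(cons(c, cons(f(cons(c, cons(b, c)), b), g(cons(c, b), cons(cons(c, b), cons(c, b))))), b)   [R1 at ε]
2. f(cons(c, cons(f(cons(c, cons(b, c)), b), g(cons(c, b), cons(cons(c, b), cons(c, b))))), b)  →  f(cons(c, cons(b, g(cons(c, b), cons(cons(c, b), cons(c, b))))), b)   [R1 at 1.2.1]
3. f(cons(c, cons(b, g(cons(c, b), cons(cons(c, b), cons(c, b))))), b)  →  f(cons(c, cons(b, c)), b)   [R2 at 1.2.2]
4. f(cons(c, cons(b, c)), b)  →  b   [R1 at ε]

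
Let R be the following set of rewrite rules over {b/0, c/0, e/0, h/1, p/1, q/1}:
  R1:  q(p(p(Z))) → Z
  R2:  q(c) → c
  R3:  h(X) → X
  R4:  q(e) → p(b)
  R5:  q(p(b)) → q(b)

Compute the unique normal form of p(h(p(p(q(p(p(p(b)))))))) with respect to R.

p(p(p(p(b))))

1. p(h(p(p(q(p(p(p(b))))))))  →  p(p(p(q(p(p(p(b)))))))   [R3 at 1]
2. p(p(p(q(p(p(p(b)))))))  →  p(p(p(p(b))))   [R1 at 1.1.1]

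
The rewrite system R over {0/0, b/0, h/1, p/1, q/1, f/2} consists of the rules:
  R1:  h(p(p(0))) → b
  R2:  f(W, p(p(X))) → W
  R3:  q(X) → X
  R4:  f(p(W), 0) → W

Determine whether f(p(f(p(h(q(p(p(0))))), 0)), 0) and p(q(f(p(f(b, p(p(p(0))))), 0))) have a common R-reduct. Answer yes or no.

Reduce t₁ = f(p(f(p(h(q(p(p(0))))), 0)), 0):
1. f(p(f(p(h(q(p(p(0))))), 0)), 0)  →  f(p(h(q(p(p(0))))), 0)   [R4 at ε]
2. f(p(h(q(p(p(0))))), 0)  →  h(q(p(p(0))))   [R4 at ε]
3. h(q(p(p(0))))  →  h(p(p(0)))   [R3 at 1]
4. h(p(p(0)))  →  b   [R1 at ε]

Reduce t₂ = p(q(f(p(f(b, p(p(p(0))))), 0))):
1. p(q(f(p(f(b, p(p(p(0))))), 0)))  →  p(f(p(f(b, p(p(p(0))))), 0))   [R3 at 1]
2. p(f(p(f(b, p(p(p(0))))), 0))  →  p(f(b, p(p(p(0)))))   [R4 at 1]
3. p(f(b, p(p(p(0)))))  →  p(b)   [R2 at 1]

no — NF(t₁) = b, NF(t₂) = p(b)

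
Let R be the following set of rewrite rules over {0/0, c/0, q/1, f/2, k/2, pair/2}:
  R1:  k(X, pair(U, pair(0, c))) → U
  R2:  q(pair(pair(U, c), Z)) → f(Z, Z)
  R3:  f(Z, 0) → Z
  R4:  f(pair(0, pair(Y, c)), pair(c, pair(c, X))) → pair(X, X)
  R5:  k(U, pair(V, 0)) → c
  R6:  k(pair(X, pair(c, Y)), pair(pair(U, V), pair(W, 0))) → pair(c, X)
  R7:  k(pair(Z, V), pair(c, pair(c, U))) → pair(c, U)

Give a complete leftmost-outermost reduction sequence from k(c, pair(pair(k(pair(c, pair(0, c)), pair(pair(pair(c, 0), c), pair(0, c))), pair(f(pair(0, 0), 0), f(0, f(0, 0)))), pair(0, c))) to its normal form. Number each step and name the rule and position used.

1. k(c, pair(pair(k(pair(c, pair(0, c)), pair(pair(pair(c, 0), c), pair(0, c))), pair(f(pair(0, 0), 0), f(0, f(0, 0)))), pair(0, c)))  →  pair(k(pair(c, pair(0, c)), pair(pair(pair(c, 0), c), pair(0, c))), pair(f(pair(0, 0), 0), f(0, f(0, 0))))   [R1 at ε]
2. pair(k(pair(c, pair(0, c)), pair(pair(pair(c, 0), c), pair(0, c))), pair(f(pair(0, 0), 0), f(0, f(0, 0))))  →  pair(pair(pair(c, 0), c), pair(f(pair(0, 0), 0), f(0, f(0, 0))))   [R1 at 1]
3. pair(pair(pair(c, 0), c), pair(f(pair(0, 0), 0), f(0, f(0, 0))))  →  pair(pair(pair(c, 0), c), pair(pair(0, 0), f(0, f(0, 0))))   [R3 at 2.1]
4. pair(pair(pair(c, 0), c), pair(pair(0, 0), f(0, f(0, 0))))  →  pair(pair(pair(c, 0), c), pair(pair(0, 0), f(0, 0)))   [R3 at 2.2.2]
5. pair(pair(pair(c, 0), c), pair(pair(0, 0), f(0, 0)))  →  pair(pair(pair(c, 0), c), pair(pair(0, 0), 0))   [R3 at 2.2]

pair(pair(pair(c, 0), c), pair(pair(0, 0), 0))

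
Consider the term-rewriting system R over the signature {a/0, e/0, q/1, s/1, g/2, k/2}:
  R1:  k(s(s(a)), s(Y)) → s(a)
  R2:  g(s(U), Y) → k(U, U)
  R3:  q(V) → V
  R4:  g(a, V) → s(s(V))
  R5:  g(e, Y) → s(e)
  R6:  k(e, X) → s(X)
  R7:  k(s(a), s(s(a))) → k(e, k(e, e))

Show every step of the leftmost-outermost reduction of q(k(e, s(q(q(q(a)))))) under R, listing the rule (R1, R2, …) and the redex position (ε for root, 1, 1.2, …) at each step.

1. q(k(e, s(q(q(q(a))))))  →  k(e, s(q(q(q(a)))))   [R3 at ε]
2. k(e, s(q(q(q(a)))))  →  s(s(q(q(q(a)))))   [R6 at ε]
3. s(s(q(q(q(a)))))  →  s(s(q(q(a))))   [R3 at 1.1]
4. s(s(q(q(a))))  →  s(s(q(a)))   [R3 at 1.1]
5. s(s(q(a)))  →  s(s(a))   [R3 at 1.1]

s(s(a))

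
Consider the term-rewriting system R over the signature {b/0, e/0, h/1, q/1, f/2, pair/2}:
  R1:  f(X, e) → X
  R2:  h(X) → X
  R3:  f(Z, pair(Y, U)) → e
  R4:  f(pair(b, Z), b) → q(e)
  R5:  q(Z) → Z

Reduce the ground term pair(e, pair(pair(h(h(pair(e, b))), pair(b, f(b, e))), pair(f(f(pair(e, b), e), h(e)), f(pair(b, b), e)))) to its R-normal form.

pair(e, pair(pair(pair(e, b), pair(b, b)), pair(pair(e, b), pair(b, b))))

1. pair(e, pair(pair(h(h(pair(e, b))), pair(b, f(b, e))), pair(f(f(pair(e, b), e), h(e)), f(pair(b, b), e))))  →  pair(e, pair(pair(h(pair(e, b)), pair(b, f(b, e))), pair(f(f(pair(e, b), e), h(e)), f(pair(b, b), e))))   [R2 at 2.1.1]
2. pair(e, pair(pair(h(pair(e, b)), pair(b, f(b, e))), pair(f(f(pair(e, b), e), h(e)), f(pair(b, b), e))))  →  pair(e, pair(pair(pair(e, b), pair(b, f(b, e))), pair(f(f(pair(e, b), e), h(e)), f(pair(b, b), e))))   [R2 at 2.1.1]
3. pair(e, pair(pair(pair(e, b), pair(b, f(b, e))), pair(f(f(pair(e, b), e), h(e)), f(pair(b, b), e))))  →  pair(e, pair(pair(pair(e, b), pair(b, b)), pair(f(f(pair(e, b), e), h(e)), f(pair(b, b), e))))   [R1 at 2.1.2.2]
4. pair(e, pair(pair(pair(e, b), pair(b, b)), pair(f(f(pair(e, b), e), h(e)), f(pair(b, b), e))))  →  pair(e, pair(pair(pair(e, b), pair(b, b)), pair(f(pair(e, b), h(e)), f(pair(b, b), e))))   [R1 at 2.2.1.1]
5. pair(e, pair(pair(pair(e, b), pair(b, b)), pair(f(pair(e, b), h(e)), f(pair(b, b), e))))  →  pair(e, pair(pair(pair(e, b), pair(b, b)), pair(f(pair(e, b), e), f(pair(b, b), e))))   [R2 at 2.2.1.2]
6. pair(e, pair(pair(pair(e, b), pair(b, b)), pair(f(pair(e, b), e), f(pair(b, b), e))))  →  pair(e, pair(pair(pair(e, b), pair(b, b)), pair(pair(e, b), f(pair(b, b), e))))   [R1 at 2.2.1]
7. pair(e, pair(pair(pair(e, b), pair(b, b)), pair(pair(e, b), f(pair(b, b), e))))  →  pair(e, pair(pair(pair(e, b), pair(b, b)), pair(pair(e, b), pair(b, b))))   [R1 at 2.2.2]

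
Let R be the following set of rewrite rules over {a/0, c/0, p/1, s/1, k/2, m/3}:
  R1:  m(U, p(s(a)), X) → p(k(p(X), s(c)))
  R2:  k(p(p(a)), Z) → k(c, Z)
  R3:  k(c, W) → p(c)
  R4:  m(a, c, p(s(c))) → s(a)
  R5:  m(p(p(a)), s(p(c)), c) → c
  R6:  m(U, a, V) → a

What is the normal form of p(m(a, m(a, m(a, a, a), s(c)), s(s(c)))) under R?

1. p(m(a, m(a, m(a, a, a), s(c)), s(s(c))))  →  p(m(a, m(a, a, s(c)), s(s(c))))   [R6 at 1.2.2]
2. p(m(a, m(a, a, s(c)), s(s(c))))  →  p(m(a, a, s(s(c))))   [R6 at 1.2]
3. p(m(a, a, s(s(c))))  →  p(a)   [R6 at 1]

p(a)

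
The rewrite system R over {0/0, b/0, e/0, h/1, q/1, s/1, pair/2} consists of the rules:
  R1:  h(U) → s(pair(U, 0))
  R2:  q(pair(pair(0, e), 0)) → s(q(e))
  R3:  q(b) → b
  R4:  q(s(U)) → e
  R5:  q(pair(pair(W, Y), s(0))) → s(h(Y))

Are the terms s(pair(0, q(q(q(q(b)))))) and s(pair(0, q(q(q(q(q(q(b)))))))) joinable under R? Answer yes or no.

Reduce t₁ = s(pair(0, q(q(q(q(b)))))):
1. s(pair(0, q(q(q(q(b))))))  →  s(pair(0, q(q(q(b)))))   [R3 at 1.2.1.1.1]
2. s(pair(0, q(q(q(b)))))  →  s(pair(0, q(q(b))))   [R3 at 1.2.1.1]
3. s(pair(0, q(q(b))))  →  s(pair(0, q(b)))   [R3 at 1.2.1]
4. s(pair(0, q(b)))  →  s(pair(0, b))   [R3 at 1.2]

Reduce t₂ = s(pair(0, q(q(q(q(q(q(b)))))))):
1. s(pair(0, q(q(q(q(q(q(b))))))))  →  s(pair(0, q(q(q(q(q(b)))))))   [R3 at 1.2.1.1.1.1.1]
2. s(pair(0, q(q(q(q(q(b)))))))  →  s(pair(0, q(q(q(q(b))))))   [R3 at 1.2.1.1.1.1]
3. s(pair(0, q(q(q(q(b))))))  →  s(pair(0, q(q(q(b)))))   [R3 at 1.2.1.1.1]
4. s(pair(0, q(q(q(b)))))  →  s(pair(0, q(q(b))))   [R3 at 1.2.1.1]
5. s(pair(0, q(q(b))))  →  s(pair(0, q(b)))   [R3 at 1.2.1]
6. s(pair(0, q(b)))  →  s(pair(0, b))   [R3 at 1.2]

yes — NF(t₁) = s(pair(0, b)), NF(t₂) = s(pair(0, b))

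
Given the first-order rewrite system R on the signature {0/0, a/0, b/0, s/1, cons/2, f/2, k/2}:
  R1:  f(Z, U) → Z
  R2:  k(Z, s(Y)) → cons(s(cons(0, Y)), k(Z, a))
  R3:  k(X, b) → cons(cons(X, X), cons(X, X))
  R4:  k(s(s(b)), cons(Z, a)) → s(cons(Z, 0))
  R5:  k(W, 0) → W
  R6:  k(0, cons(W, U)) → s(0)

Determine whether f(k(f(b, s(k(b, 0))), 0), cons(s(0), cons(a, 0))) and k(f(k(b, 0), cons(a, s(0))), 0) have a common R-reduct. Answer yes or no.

yes — NF(t₁) = b, NF(t₂) = b

Reduce t₁ = f(k(f(b, s(k(b, 0))), 0), cons(s(0), cons(a, 0))):
1. f(k(f(b, s(k(b, 0))), 0), cons(s(0), cons(a, 0)))  →  k(f(b, s(k(b, 0))), 0)   [R1 at ε]
2. k(f(b, s(k(b, 0))), 0)  →  f(b, s(k(b, 0)))   [R5 at ε]
3. f(b, s(k(b, 0)))  →  b   [R1 at ε]

Reduce t₂ = k(f(k(b, 0), cons(a, s(0))), 0):
1. k(f(k(b, 0), cons(a, s(0))), 0)  →  f(k(b, 0), cons(a, s(0)))   [R5 at ε]
2. f(k(b, 0), cons(a, s(0)))  →  k(b, 0)   [R1 at ε]
3. k(b, 0)  →  b   [R5 at ε]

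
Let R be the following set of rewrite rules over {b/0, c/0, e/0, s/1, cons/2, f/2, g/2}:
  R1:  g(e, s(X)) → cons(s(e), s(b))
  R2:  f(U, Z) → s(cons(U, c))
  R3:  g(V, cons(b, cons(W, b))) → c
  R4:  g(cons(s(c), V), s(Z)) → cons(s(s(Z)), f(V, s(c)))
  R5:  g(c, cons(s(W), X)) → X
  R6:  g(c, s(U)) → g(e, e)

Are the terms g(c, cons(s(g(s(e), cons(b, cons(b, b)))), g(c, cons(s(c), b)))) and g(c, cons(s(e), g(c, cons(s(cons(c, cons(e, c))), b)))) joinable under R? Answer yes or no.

Reduce t₁ = g(c, cons(s(g(s(e), cons(b, cons(b, b)))), g(c, cons(s(c), b)))):
1. g(c, cons(s(g(s(e), cons(b, cons(b, b)))), g(c, cons(s(c), b))))  →  g(c, cons(s(c), b))   [R5 at ε]
2. g(c, cons(s(c), b))  →  b   [R5 at ε]

Reduce t₂ = g(c, cons(s(e), g(c, cons(s(cons(c, cons(e, c))), b)))):
1. g(c, cons(s(e), g(c, cons(s(cons(c, cons(e, c))), b))))  →  g(c, cons(s(cons(c, cons(e, c))), b))   [R5 at ε]
2. g(c, cons(s(cons(c, cons(e, c))), b))  →  b   [R5 at ε]

yes — NF(t₁) = b, NF(t₂) = b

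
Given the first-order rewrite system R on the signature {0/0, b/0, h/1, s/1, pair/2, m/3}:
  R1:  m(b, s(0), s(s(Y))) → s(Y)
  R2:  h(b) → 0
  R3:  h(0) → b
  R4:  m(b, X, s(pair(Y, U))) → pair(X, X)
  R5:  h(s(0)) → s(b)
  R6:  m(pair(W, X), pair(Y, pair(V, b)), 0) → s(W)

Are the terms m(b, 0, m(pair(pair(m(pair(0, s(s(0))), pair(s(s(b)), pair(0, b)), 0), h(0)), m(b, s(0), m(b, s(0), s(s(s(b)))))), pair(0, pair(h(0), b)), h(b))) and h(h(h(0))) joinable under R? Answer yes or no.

no — NF(t₁) = pair(0, 0), NF(t₂) = b

Reduce t₁ = m(b, 0, m(pair(pair(m(pair(0, s(s(0))), pair(s(s(b)), pair(0, b)), 0), h(0)), m(b, s(0), m(b, s(0), s(s(s(b)))))), pair(0, pair(h(0), b)), h(b))):
1. m(b, 0, m(pair(pair(m(pair(0, s(s(0))), pair(s(s(b)), pair(0, b)), 0), h(0)), m(b, s(0), m(b, s(0), s(s(s(b)))))), pair(0, pair(h(0), b)), h(b)))  →  m(b, 0, m(pair(pair(s(0), h(0)), m(b, s(0), m(b, s(0), s(s(s(b)))))), pair(0, pair(h(0), b)), h(b)))   [R6 at 3.1.1.1]
2. m(b, 0, m(pair(pair(s(0), h(0)), m(b, s(0), m(b, s(0), s(s(s(b)))))), pair(0, pair(h(0), b)), h(b)))  →  m(b, 0, m(pair(pair(s(0), b), m(b, s(0), m(b, s(0), s(s(s(b)))))), pair(0, pair(h(0), b)), h(b)))   [R3 at 3.1.1.2]
3. m(b, 0, m(pair(pair(s(0), b), m(b, s(0), m(b, s(0), s(s(s(b)))))), pair(0, pair(h(0), b)), h(b)))  →  m(b, 0, m(pair(pair(s(0), b), m(b, s(0), s(s(b)))), pair(0, pair(h(0), b)), h(b)))   [R1 at 3.1.2.3]
4. m(b, 0, m(pair(pair(s(0), b), m(b, s(0), s(s(b)))), pair(0, pair(h(0), b)), h(b)))  →  m(b, 0, m(pair(pair(s(0), b), s(b)), pair(0, pair(h(0), b)), h(b)))   [R1 at 3.1.2]
5. m(b, 0, m(pair(pair(s(0), b), s(b)), pair(0, pair(h(0), b)), h(b)))  →  m(b, 0, m(pair(pair(s(0), b), s(b)), pair(0, pair(b, b)), h(b)))   [R3 at 3.2.2.1]
6. m(b, 0, m(pair(pair(s(0), b), s(b)), pair(0, pair(b, b)), h(b)))  →  m(b, 0, m(pair(pair(s(0), b), s(b)), pair(0, pair(b, b)), 0))   [R2 at 3.3]
7. m(b, 0, m(pair(pair(s(0), b), s(b)), pair(0, pair(b, b)), 0))  →  m(b, 0, s(pair(s(0), b)))   [R6 at 3]
8. m(b, 0, s(pair(s(0), b)))  →  pair(0, 0)   [R4 at ε]

Reduce t₂ = h(h(h(0))):
1. h(h(h(0)))  →  h(h(b))   [R3 at 1.1]
2. h(h(b))  →  h(0)   [R2 at 1]
3. h(0)  →  b   [R3 at ε]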